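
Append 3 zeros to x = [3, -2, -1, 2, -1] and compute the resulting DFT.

Original 5-point DFT: [1, 1.2639+2.7144i, 5.7361-2.2654i, 5.7361+2.2654i, 1.2639-2.7144i]
Zero-padded 8-point DFT provides frequency interpolation.

DFT_8([x, 0, ...]) = [1, 1.1716+1.0000i, 3+4i, 6.8284-1.0000i, 1, 6.8284+1.0000i, 3-4i, 1.1716-1.0000i]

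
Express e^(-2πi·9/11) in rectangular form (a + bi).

ω_11^9 = e^(-2πi·9/11)
= cos(-2π·9/11) + i·sin(-2π·9/11)
= cos(-18π/11) + i·sin(-18π/11)

ω_11^9 = cos(-18π/11) + i·sin(-18π/11) = 0.4154+0.9096i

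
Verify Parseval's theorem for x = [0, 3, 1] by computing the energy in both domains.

Time domain:
Σ|x[n]|² = |0|² + |3|² + |1|² = 10.0000

Frequency domain:
(1/3)Σ|X[k]|² = (1/3)(|4|² + |-2.0000-1.7321i|² + |-2.0000+1.7321i|²) = (1/3)·30.0000 = 10.0000

Both sides agree, confirming Parseval's theorem.

Σ|x[n]|² = (1/N)Σ|X[k]|² = 10.0000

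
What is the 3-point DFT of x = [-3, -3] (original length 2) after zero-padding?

Original 2-point DFT: [-6, 0]
Zero-padded 3-point DFT provides frequency interpolation.

DFT_3([x, 0, ...]) = [-6, -1.5000+2.5981i, -1.5000-2.5981i]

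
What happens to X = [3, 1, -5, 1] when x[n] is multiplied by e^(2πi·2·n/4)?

Modulation property: DFT(ω_4^(-2n)·x[n]) = X[(k-2) mod 4], so circularly shift X by 2 positions.

X[k-2] = [-5, 1, 3, 1]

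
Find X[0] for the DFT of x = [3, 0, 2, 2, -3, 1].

X[0] = Σ(n=0 to 5) x[n] · ω_6^0 = Σ x[n]
= (3) + (0) + (2) + (2) + (-3) + (1)

X[0] = 5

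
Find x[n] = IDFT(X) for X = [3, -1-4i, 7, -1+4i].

x[n] = (1/4) Σ(k=0 to 3) X[k] · e^(2πikn/4)

Computing each x[n]:
x[0] = 2
x[1] = 1
x[2] = 3
x[3] = -3

x = [2, 1, 3, -3]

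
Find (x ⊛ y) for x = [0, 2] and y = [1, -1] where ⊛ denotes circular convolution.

(x ⊛ y)[n] = Σ(m=0 to 1) x[m] · y[(n-m) mod 2]

Computing each output sample:
(x ⊛ y)[0] = -2
(x ⊛ y)[1] = 2

x ⊛ y = [-2, 2]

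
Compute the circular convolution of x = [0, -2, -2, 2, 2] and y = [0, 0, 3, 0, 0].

(x ⊛ y)[n] = Σ(m=0 to 4) x[m] · y[(n-m) mod 5]

Computing each output sample:
(x ⊛ y)[0] = 6
(x ⊛ y)[1] = 6
(x ⊛ y)[2] = 0
(x ⊛ y)[3] = -6
(x ⊛ y)[4] = -6

x ⊛ y = [6, 6, 0, -6, -6]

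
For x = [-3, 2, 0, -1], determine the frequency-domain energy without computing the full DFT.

Parseval: Σ|x[n]|² = (1/N)Σ|X[k]|², so Σ|X[k]|² = N·Σ|x[n]|² = 4·14.0000

Σ|X[k]|² = N·Σ|x[n]|² = 4·14.0000 = 56.0000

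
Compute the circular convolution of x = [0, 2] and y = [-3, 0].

(x ⊛ y)[n] = Σ(m=0 to 1) x[m] · y[(n-m) mod 2]

Computing each output sample:
(x ⊛ y)[0] = 0
(x ⊛ y)[1] = -6

x ⊛ y = [0, -6]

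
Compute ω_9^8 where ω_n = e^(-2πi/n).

ω_9^8 = e^(-2πi·8/9)
= cos(-2π·8/9) + i·sin(-2π·8/9)
= cos(-16π/9) + i·sin(-16π/9)

ω_9^8 = cos(-16π/9) + i·sin(-16π/9) = 0.7660+0.6428i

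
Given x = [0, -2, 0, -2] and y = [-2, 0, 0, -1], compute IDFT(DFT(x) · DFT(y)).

(x ⊛ y)[n] = Σ(m=0 to 3) x[m] · y[(n-m) mod 4]

Computing each output sample:
(x ⊛ y)[0] = 2
(x ⊛ y)[1] = 4
(x ⊛ y)[2] = 2
(x ⊛ y)[3] = 4

x ⊛ y = [2, 4, 2, 4]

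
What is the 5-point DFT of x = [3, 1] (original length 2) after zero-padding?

Original 2-point DFT: [4, 2]
Zero-padded 5-point DFT provides frequency interpolation.

DFT_5([x, 0, ...]) = [4, 3.3090-0.9511i, 2.1910-0.5878i, 2.1910+0.5878i, 3.3090+0.9511i]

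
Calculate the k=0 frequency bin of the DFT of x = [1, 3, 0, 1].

X[0] = Σ(n=0 to 3) x[n] · ω_4^0 = Σ x[n]
= (1) + (3) + (0) + (1)

X[0] = 5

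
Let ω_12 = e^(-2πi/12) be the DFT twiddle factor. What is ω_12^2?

ω_12^2 = e^(-2πi·2/12)
= cos(-2π·2/12) + i·sin(-2π·2/12)
= cos(-4π/12) + i·sin(-4π/12)

ω_12^2 = cos(-4π/12) + i·sin(-4π/12) = 0.5000-0.8660i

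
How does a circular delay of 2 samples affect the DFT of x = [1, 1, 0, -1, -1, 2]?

Time shift by 2: X_shifted[k] = ω_6^(2k) · X[k]
Shifted x = [-1, 2, 1, 1, 0, -1]

DFT(x[n-2]) = [2, -2.0000-3.4641i, -1.0000-1.7321i, -2, -1.0000+1.7321i, -2.0000+3.4641i]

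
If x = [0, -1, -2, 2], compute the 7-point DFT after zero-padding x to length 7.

Original 4-point DFT: [-1, 2+3i, -3, 2-3i]
Zero-padded 7-point DFT provides frequency interpolation.

DFT_7([x, 0, ...]) = [-1, -1.9804+1.8639i, 3.2714+1.6708i, -0.7911-3.0796i, -0.7911+3.0796i, 3.2714-1.6708i, -1.9804-1.8639i]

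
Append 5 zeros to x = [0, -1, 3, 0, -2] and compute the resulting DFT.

Original 5-point DFT: [0, -3.3541-2.7144i, 3.3541+2.2654i, 3.3541-2.2654i, -3.3541+2.7144i]
Zero-padded 10-point DFT provides frequency interpolation.

DFT_10([x, 0, ...]) = [0, 1.7361-1.0898i, -3.3541-2.7144i, -2.7361+4.6165i, 3.3541+2.2654i, 2, 3.3541-2.2654i, -2.7361-4.6165i, -3.3541+2.7144i, 1.7361+1.0898i]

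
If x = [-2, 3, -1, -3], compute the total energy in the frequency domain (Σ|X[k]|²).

Parseval: Σ|x[n]|² = (1/N)Σ|X[k]|², so Σ|X[k]|² = N·Σ|x[n]|² = 4·23.0000

Σ|X[k]|² = N·Σ|x[n]|² = 4·23.0000 = 92.0000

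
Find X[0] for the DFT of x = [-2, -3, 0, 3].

X[0] = Σ(n=0 to 3) x[n] · ω_4^0 = Σ x[n]
= (-2) + (-3) + (0) + (3)

X[0] = -2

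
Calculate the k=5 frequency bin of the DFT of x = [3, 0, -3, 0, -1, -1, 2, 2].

X[5] = Σ(n=0 to 7) x[n] · ω_8^(5n) where ω_8 = e^(-2πi/8)
= (3)·ω_8^0 + (0)·ω_8^5 + (-3)·ω_8^10 + (0)·ω_8^15 + (-1)·ω_8^20 + (-1)·ω_8^25 + (2)·ω_8^30 + (2)·ω_8^35

X[5] = 1.8787+4.2929i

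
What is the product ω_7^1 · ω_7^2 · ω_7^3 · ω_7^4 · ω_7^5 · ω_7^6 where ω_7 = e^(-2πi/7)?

The primitive 7th roots of unity are ω_7^k for k coprime to 7: k ∈ {1, 2, 3, 4, 5, 6}
Their product equals the constant term of the cyclotomic polynomial Φ_7(x) up to sign.
For n ≥ 3, the product of all primitive nth roots of unity is 1. (For n=1 it is 1; for n=2 it is -1.)

1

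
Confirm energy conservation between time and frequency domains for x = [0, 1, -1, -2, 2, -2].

Time domain:
Σ|x[n]|² = |0|² + |1|² + |-1|² + |-2|² + |2|² + |-2|² = 14.0000

Frequency domain:
(1/6)Σ|X[k]|² = (1/6)(|-2|² + |1|² + |-2.0000-5.1962i|² + |4|² + |-2.0000+5.1962i|² + |1|²) = (1/6)·84.0000 = 14.0000

Both sides agree, confirming Parseval's theorem.

Σ|x[n]|² = (1/N)Σ|X[k]|² = 14.0000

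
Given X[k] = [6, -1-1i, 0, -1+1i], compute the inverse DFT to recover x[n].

x[n] = (1/4) Σ(k=0 to 3) X[k] · e^(2πikn/4)

Computing each x[n]:
x[0] = 1
x[1] = 2
x[2] = 2
x[3] = 1

x = [1, 2, 2, 1]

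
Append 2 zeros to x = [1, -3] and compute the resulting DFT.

Original 2-point DFT: [-2, 4]
Zero-padded 4-point DFT provides frequency interpolation.

DFT_4([x, 0, ...]) = [-2, 1+3i, 4, 1-3i]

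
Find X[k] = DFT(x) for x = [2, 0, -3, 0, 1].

X[k] = Σ(n=0 to 4) x[n] · ω_5^(nk)
where ω_5 = e^(-2πi/5)

Computing each X[k]:
X[0] = 0
X[1] = 4.7361+2.7144i
X[2] = 0.2639-2.2654i
X[3] = 0.2639+2.2654i
X[4] = 4.7361-2.7144i

X = [0, 4.7361+2.7144i, 0.2639-2.2654i, 0.2639+2.2654i, 4.7361-2.7144i]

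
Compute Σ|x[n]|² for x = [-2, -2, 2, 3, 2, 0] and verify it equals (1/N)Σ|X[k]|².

Time domain:
Σ|x[n]|² = |-2|² + |-2|² + |2|² + |3|² + |2|² + |0|² = 25.0000

Frequency domain:
(1/6)Σ|X[k]|² = (1/6)(|3|² + |-8.0000+1.7321i|² + |1.7321i|² + |1|² + |-1.7321i|² + |-8.0000-1.7321i|²) = (1/6)·150.0000 = 25.0000

Both sides agree, confirming Parseval's theorem.

Σ|x[n]|² = (1/N)Σ|X[k]|² = 25.0000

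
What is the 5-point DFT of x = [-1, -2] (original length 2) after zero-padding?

Original 2-point DFT: [-3, 1]
Zero-padded 5-point DFT provides frequency interpolation.

DFT_5([x, 0, ...]) = [-3, -1.6180+1.9021i, 0.6180+1.1756i, 0.6180-1.1756i, -1.6180-1.9021i]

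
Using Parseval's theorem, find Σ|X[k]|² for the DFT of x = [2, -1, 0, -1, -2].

Parseval: Σ|x[n]|² = (1/N)Σ|X[k]|², so Σ|X[k]|² = N·Σ|x[n]|² = 5·10.0000

Σ|X[k]|² = N·Σ|x[n]|² = 5·10.0000 = 50.0000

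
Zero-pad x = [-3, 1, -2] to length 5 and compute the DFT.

Original 3-point DFT: [-4, -2.5000-2.5981i, -2.5000+2.5981i]
Zero-padded 5-point DFT provides frequency interpolation.

DFT_5([x, 0, ...]) = [-4, -1.0729+0.2245i, -4.4271-2.4899i, -4.4271+2.4899i, -1.0729-0.2245i]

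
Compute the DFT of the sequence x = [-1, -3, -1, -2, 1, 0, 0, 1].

X[k] = Σ(n=0 to 7) x[n] · ω_8^(nk)
where ω_8 = e^(-2πi/8)

Computing each X[k]:
X[0] = -5
X[1] = -2.0000+5.2426i
X[2] = 1+2i
X[3] = -2.0000+3.2426i
X[4] = 3
X[5] = -2.0000-3.2426i
X[6] = 1-2i
X[7] = -2.0000-5.2426i

X = [-5, -2.0000+5.2426i, 1+2i, -2.0000+3.2426i, 3, -2.0000-3.2426i, 1-2i, -2.0000-5.2426i]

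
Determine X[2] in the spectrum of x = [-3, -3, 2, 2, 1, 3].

X[2] = Σ(n=0 to 5) x[n] · ω_6^(2n) where ω_6 = e^(-2πi/6)
= (-3)·ω_6^0 + (-3)·ω_6^2 + (2)·ω_6^4 + (2)·ω_6^6 + (1)·ω_6^8 + (3)·ω_6^10

X[2] = -2.5000+6.0622i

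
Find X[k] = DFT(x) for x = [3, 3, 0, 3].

X[k] = Σ(n=0 to 3) x[n] · ω_4^(nk)
where ω_4 = e^(-2πi/4)

Computing each X[k]:
X[0] = 9
X[1] = 3
X[2] = -3
X[3] = 3

X = [9, 3, -3, 3]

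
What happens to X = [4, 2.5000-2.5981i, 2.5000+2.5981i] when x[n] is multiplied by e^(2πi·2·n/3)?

Modulation property: DFT(ω_3^(-2n)·x[n]) = X[(k-2) mod 3], so circularly shift X by 2 positions.

X[k-2] = [2.5000-2.5981i, 2.5000+2.5981i, 4]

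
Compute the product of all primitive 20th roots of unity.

The primitive 20th roots of unity are ω_20^k for k coprime to 20: k ∈ {1, 3, 7, 9, 11, 13, 17, 19}
Their product equals the constant term of the cyclotomic polynomial Φ_20(x) up to sign.
For n ≥ 3, the product of all primitive nth roots of unity is 1. (For n=1 it is 1; for n=2 it is -1.)

1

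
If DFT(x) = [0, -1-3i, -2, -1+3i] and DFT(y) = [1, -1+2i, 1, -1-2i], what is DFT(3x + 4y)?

By linearity: DFT(3x + 4y) = 3·DFT(x) + 4·DFT(y)
= 3·[0, -1-3i, -2, -1+3i] + 4·[1, -1+2i, 1, -1-2i]

Computing element-wise:
Z[0] = 3·(0) + 4·(1) = 4
Z[1] = 3·(-1-3i) + 4·(-1+2i) = -7-1i
Z[2] = 3·(-2) + 4·(1) = -2
Z[3] = 3·(-1+3i) + 4·(-1-2i) = -7+1i

DFT(3x + 4y) = 3·X + 4·Y = [4, -7-1i, -2, -7+1i]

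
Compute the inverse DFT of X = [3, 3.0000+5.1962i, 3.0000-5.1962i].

x[n] = (1/3) Σ(k=0 to 2) X[k] · e^(2πikn/3)

Computing each x[n]:
x[0] = 3
x[1] = -3
x[2] = 3

x = [3, -3, 3]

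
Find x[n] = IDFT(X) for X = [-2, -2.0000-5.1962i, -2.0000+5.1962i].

x[n] = (1/3) Σ(k=0 to 2) X[k] · e^(2πikn/3)

Computing each x[n]:
x[0] = -2
x[1] = 3
x[2] = -3

x = [-2, 3, -3]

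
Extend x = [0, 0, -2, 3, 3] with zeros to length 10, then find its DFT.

Original 5-point DFT: [4, 0.1180+5.7921i, -2.1180-2.9919i, -2.1180+2.9919i, 0.1180-5.7921i]
Zero-padded 10-point DFT provides frequency interpolation.

DFT_10([x, 0, ...]) = [4, -3.9721-2.7144i, 0.1180+5.7921i, 4.9721-2.2654i, -2.1180-2.9919i, -2, -2.1180+2.9919i, 4.9721+2.2654i, 0.1180-5.7921i, -3.9721+2.7144i]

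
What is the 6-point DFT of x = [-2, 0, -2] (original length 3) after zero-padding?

Original 3-point DFT: [-4, -1.0000-1.7321i, -1.0000+1.7321i]
Zero-padded 6-point DFT provides frequency interpolation.

DFT_6([x, 0, ...]) = [-4, -1.0000+1.7321i, -1.0000-1.7321i, -4, -1.0000+1.7321i, -1.0000-1.7321i]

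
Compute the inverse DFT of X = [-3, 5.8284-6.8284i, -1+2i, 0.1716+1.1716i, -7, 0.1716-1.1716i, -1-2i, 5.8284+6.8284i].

x[n] = (1/8) Σ(k=0 to 7) X[k] · e^(2πikn/8)

Computing each x[n]:
x[0] = 0
x[1] = 2
x[2] = 1
x[3] = 1
x[4] = -3
x[5] = -2
x[6] = -3
x[7] = 1

x = [0, 2, 1, 1, -3, -2, -3, 1]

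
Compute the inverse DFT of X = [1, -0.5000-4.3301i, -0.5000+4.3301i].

x[n] = (1/3) Σ(k=0 to 2) X[k] · e^(2πikn/3)

Computing each x[n]:
x[0] = 0
x[1] = 3
x[2] = -2

x = [0, 3, -2]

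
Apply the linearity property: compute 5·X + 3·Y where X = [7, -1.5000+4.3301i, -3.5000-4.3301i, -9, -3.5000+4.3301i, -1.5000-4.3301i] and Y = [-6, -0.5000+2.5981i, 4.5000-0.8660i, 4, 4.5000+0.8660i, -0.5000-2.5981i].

By linearity: DFT(5x + 3y) = 5·DFT(x) + 3·DFT(y)
= 5·[7, -1.5000+4.3301i, -3.5000-4.3301i, -9, -3.5000+4.3301i, -1.5000-4.3301i] + 3·[-6, -0.5000+2.5981i, 4.5000-0.8660i, 4, 4.5000+0.8660i, -0.5000-2.5981i]

Computing element-wise:
Z[0] = 5·(7) + 3·(-6) = 17
Z[1] = 5·(-1.5000+4.3301i) + 3·(-0.5000+2.5981i) = -9.0000+29.4448i
Z[2] = 5·(-3.5000-4.3301i) + 3·(4.5000-0.8660i) = -4.0000-24.2485i
Z[3] = 5·(-9) + 3·(4) = -33
Z[4] = 5·(-3.5000+4.3301i) + 3·(4.5000+0.8660i) = -4.0000+24.2485i
Z[5] = 5·(-1.5000-4.3301i) + 3·(-0.5000-2.5981i) = -9.0000-29.4448i

DFT(5x + 3y) = 5·X + 3·Y = [17, -9.0000+29.4448i, -4.0000-24.2485i, -33, -4.0000+24.2485i, -9.0000-29.4448i]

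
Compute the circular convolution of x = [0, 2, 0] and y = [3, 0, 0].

(x ⊛ y)[n] = Σ(m=0 to 2) x[m] · y[(n-m) mod 3]

Computing each output sample:
(x ⊛ y)[0] = 0
(x ⊛ y)[1] = 6
(x ⊛ y)[2] = 0

x ⊛ y = [0, 6, 0]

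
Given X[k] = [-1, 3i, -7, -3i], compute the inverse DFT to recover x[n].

x[n] = (1/4) Σ(k=0 to 3) X[k] · e^(2πikn/4)

Computing each x[n]:
x[0] = -2
x[1] = 0
x[2] = -2
x[3] = 3

x = [-2, 0, -2, 3]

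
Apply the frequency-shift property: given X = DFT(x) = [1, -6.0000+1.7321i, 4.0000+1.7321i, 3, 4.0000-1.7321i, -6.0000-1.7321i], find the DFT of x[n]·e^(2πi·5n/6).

Modulation property: DFT(ω_6^(-5n)·x[n]) = X[(k-5) mod 6], so circularly shift X by 5 positions.

X[k-5] = [-6.0000+1.7321i, 4.0000+1.7321i, 3, 4.0000-1.7321i, -6.0000-1.7321i, 1]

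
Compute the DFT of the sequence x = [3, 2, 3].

X[k] = Σ(n=0 to 2) x[n] · ω_3^(nk)
where ω_3 = e^(-2πi/3)

Computing each X[k]:
X[0] = 8
X[1] = 0.5000+0.8660i
X[2] = 0.5000-0.8660i

X = [8, 0.5000+0.8660i, 0.5000-0.8660i]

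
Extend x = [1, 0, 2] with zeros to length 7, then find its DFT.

Original 3-point DFT: [3, 1.7321i, -1.7321i]
Zero-padded 7-point DFT provides frequency interpolation.

DFT_7([x, 0, ...]) = [3, 0.5550-1.9499i, -0.8019+0.8678i, 2.2470+1.5637i, 2.2470-1.5637i, -0.8019-0.8678i, 0.5550+1.9499i]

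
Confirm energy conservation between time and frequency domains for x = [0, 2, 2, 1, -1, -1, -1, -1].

Time domain:
Σ|x[n]|² = |0|² + |2|² + |2|² + |1|² + |-1|² + |-1|² + |-1|² + |-1|² = 13.0000

Frequency domain:
(1/8)Σ|X[k]|² = (1/8)(|1|² + |1.7071-6.5355i|² + |-2-1i|² + |0.2929-0.5355i|² + |-1|² + |0.2929+0.5355i|² + |-2+1i|² + |1.7071+6.5355i|²) = (1/8)·104.0000 = 13.0000

Both sides agree, confirming Parseval's theorem.

Σ|x[n]|² = (1/N)Σ|X[k]|² = 13.0000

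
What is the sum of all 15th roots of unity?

Sum of all nth roots of unity equals 0 for n > 1 (geometric series with r ≠ 1).

0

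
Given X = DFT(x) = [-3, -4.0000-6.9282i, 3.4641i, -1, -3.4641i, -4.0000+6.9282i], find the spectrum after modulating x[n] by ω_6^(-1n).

Modulation property: DFT(ω_6^(-1n)·x[n]) = X[(k-1) mod 6], so circularly shift X by 1 positions.

X[k-1] = [-4.0000+6.9282i, -3, -4.0000-6.9282i, 3.4641i, -1, -3.4641i]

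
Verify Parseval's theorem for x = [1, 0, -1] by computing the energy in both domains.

Time domain:
Σ|x[n]|² = |1|² + |0|² + |-1|² = 2.0000

Frequency domain:
(1/3)Σ|X[k]|² = (1/3)(|0|² + |1.5000-0.8660i|² + |1.5000+0.8660i|²) = (1/3)·6.0000 = 2.0000

Both sides agree, confirming Parseval's theorem.

Σ|x[n]|² = (1/N)Σ|X[k]|² = 2.0000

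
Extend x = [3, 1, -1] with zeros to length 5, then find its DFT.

Original 3-point DFT: [3, 3.0000-1.7321i, 3.0000+1.7321i]
Zero-padded 5-point DFT provides frequency interpolation.

DFT_5([x, 0, ...]) = [3, 4.1180-0.3633i, 1.8820-1.5388i, 1.8820+1.5388i, 4.1180+0.3633i]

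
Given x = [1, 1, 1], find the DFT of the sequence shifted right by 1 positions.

Time shift by 1: X_shifted[k] = ω_3^(1k) · X[k]
Shifted x = [1, 1, 1]

DFT(x[n-1]) = [3, 0, 0]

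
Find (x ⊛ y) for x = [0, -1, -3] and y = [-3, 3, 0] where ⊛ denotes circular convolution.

(x ⊛ y)[n] = Σ(m=0 to 2) x[m] · y[(n-m) mod 3]

Computing each output sample:
(x ⊛ y)[0] = -9
(x ⊛ y)[1] = 3
(x ⊛ y)[2] = 6

x ⊛ y = [-9, 3, 6]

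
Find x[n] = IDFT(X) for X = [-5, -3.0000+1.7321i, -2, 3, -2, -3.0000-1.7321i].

x[n] = (1/6) Σ(k=0 to 5) X[k] · e^(2πikn/6)

Computing each x[n]:
x[0] = -2
x[1] = -2
x[2] = 0
x[3] = -1
x[4] = 1
x[5] = -1

x = [-2, -2, 0, -1, 1, -1]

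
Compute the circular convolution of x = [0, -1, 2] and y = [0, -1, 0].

(x ⊛ y)[n] = Σ(m=0 to 2) x[m] · y[(n-m) mod 3]

Computing each output sample:
(x ⊛ y)[0] = -2
(x ⊛ y)[1] = 0
(x ⊛ y)[2] = 1

x ⊛ y = [-2, 0, 1]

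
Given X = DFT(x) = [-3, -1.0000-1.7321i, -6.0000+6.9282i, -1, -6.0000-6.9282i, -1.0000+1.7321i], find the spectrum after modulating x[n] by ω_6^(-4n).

Modulation property: DFT(ω_6^(-4n)·x[n]) = X[(k-4) mod 6], so circularly shift X by 4 positions.

X[k-4] = [-6.0000+6.9282i, -1, -6.0000-6.9282i, -1.0000+1.7321i, -3, -1.0000-1.7321i]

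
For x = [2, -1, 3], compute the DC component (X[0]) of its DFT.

X[0] = Σ(n=0 to 2) x[n] · ω_3^0 = Σ x[n]
= (2) + (-1) + (3)

X[0] = 4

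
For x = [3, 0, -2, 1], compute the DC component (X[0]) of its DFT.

X[0] = Σ(n=0 to 3) x[n] · ω_4^0 = Σ x[n]
= (3) + (0) + (-2) + (1)

X[0] = 2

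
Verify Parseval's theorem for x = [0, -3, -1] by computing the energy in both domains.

Time domain:
Σ|x[n]|² = |0|² + |-3|² + |-1|² = 10.0000

Frequency domain:
(1/3)Σ|X[k]|² = (1/3)(|-4|² + |2.0000+1.7321i|² + |2.0000-1.7321i|²) = (1/3)·30.0000 = 10.0000

Both sides agree, confirming Parseval's theorem.

Σ|x[n]|² = (1/N)Σ|X[k]|² = 10.0000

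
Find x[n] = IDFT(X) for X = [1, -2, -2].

x[n] = (1/3) Σ(k=0 to 2) X[k] · e^(2πikn/3)

Computing each x[n]:
x[0] = -1
x[1] = 1
x[2] = 1

x = [-1, 1, 1]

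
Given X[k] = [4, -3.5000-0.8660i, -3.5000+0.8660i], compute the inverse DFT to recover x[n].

x[n] = (1/3) Σ(k=0 to 2) X[k] · e^(2πikn/3)

Computing each x[n]:
x[0] = -1
x[1] = 3
x[2] = 2

x = [-1, 3, 2]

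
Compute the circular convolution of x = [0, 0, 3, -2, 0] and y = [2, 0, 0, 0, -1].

(x ⊛ y)[n] = Σ(m=0 to 4) x[m] · y[(n-m) mod 5]

Computing each output sample:
(x ⊛ y)[0] = 0
(x ⊛ y)[1] = -3
(x ⊛ y)[2] = 8
(x ⊛ y)[3] = -4
(x ⊛ y)[4] = 0

x ⊛ y = [0, -3, 8, -4, 0]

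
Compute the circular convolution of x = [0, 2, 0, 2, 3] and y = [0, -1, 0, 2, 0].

(x ⊛ y)[n] = Σ(m=0 to 4) x[m] · y[(n-m) mod 5]

Computing each output sample:
(x ⊛ y)[0] = -3
(x ⊛ y)[1] = 4
(x ⊛ y)[2] = 4
(x ⊛ y)[3] = 0
(x ⊛ y)[4] = 2

x ⊛ y = [-3, 4, 4, 0, 2]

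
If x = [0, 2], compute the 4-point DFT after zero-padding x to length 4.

Original 2-point DFT: [2, -2]
Zero-padded 4-point DFT provides frequency interpolation.

DFT_4([x, 0, ...]) = [2, -2i, -2, 2i]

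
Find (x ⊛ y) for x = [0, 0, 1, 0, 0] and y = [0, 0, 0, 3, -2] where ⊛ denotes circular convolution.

(x ⊛ y)[n] = Σ(m=0 to 4) x[m] · y[(n-m) mod 5]

Computing each output sample:
(x ⊛ y)[0] = 3
(x ⊛ y)[1] = -2
(x ⊛ y)[2] = 0
(x ⊛ y)[3] = 0
(x ⊛ y)[4] = 0

x ⊛ y = [3, -2, 0, 0, 0]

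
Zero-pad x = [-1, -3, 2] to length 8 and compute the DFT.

Original 3-point DFT: [-2, -0.5000+4.3301i, -0.5000-4.3301i]
Zero-padded 8-point DFT provides frequency interpolation.

DFT_8([x, 0, ...]) = [-2, -3.1213+0.1213i, -3+3i, 1.1213+4.1213i, 4, 1.1213-4.1213i, -3-3i, -3.1213-0.1213i]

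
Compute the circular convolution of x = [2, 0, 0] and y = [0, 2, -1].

(x ⊛ y)[n] = Σ(m=0 to 2) x[m] · y[(n-m) mod 3]

Computing each output sample:
(x ⊛ y)[0] = 0
(x ⊛ y)[1] = 4
(x ⊛ y)[2] = -2

x ⊛ y = [0, 4, -2]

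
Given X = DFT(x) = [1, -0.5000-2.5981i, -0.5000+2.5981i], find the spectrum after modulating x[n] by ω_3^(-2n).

Modulation property: DFT(ω_3^(-2n)·x[n]) = X[(k-2) mod 3], so circularly shift X by 2 positions.

X[k-2] = [-0.5000-2.5981i, -0.5000+2.5981i, 1]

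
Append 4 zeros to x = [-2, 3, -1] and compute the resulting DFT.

Original 3-point DFT: [0, -3.0000-3.4641i, -3.0000+3.4641i]
Zero-padded 7-point DFT provides frequency interpolation.

DFT_7([x, 0, ...]) = [0, 0.0930-1.3706i, -1.7666-3.3587i, -5.3264-2.0835i, -5.3264+2.0835i, -1.7666+3.3587i, 0.0930+1.3706i]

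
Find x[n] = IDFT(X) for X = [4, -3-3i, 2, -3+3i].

x[n] = (1/4) Σ(k=0 to 3) X[k] · e^(2πikn/4)

Computing each x[n]:
x[0] = 0
x[1] = 2
x[2] = 3
x[3] = -1

x = [0, 2, 3, -1]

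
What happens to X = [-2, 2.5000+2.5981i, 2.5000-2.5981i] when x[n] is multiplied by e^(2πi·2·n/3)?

Modulation property: DFT(ω_3^(-2n)·x[n]) = X[(k-2) mod 3], so circularly shift X by 2 positions.

X[k-2] = [2.5000+2.5981i, 2.5000-2.5981i, -2]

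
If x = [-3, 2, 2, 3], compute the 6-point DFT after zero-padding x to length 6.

Original 4-point DFT: [4, -5+1i, -6, -5-1i]
Zero-padded 6-point DFT provides frequency interpolation.

DFT_6([x, 0, ...]) = [4, -6.0000-3.4641i, -2, -6, -2, -6.0000+3.4641i]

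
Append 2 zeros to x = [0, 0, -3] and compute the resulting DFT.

Original 3-point DFT: [-3, 1.5000-2.5981i, 1.5000+2.5981i]
Zero-padded 5-point DFT provides frequency interpolation.

DFT_5([x, 0, ...]) = [-3, 2.4271+1.7634i, -0.9271-2.8532i, -0.9271+2.8532i, 2.4271-1.7634i]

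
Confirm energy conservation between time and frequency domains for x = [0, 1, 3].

Time domain:
Σ|x[n]|² = |0|² + |1|² + |3|² = 10.0000

Frequency domain:
(1/3)Σ|X[k]|² = (1/3)(|4|² + |-2.0000+1.7321i|² + |-2.0000-1.7321i|²) = (1/3)·30.0000 = 10.0000

Both sides agree, confirming Parseval's theorem.

Σ|x[n]|² = (1/N)Σ|X[k]|² = 10.0000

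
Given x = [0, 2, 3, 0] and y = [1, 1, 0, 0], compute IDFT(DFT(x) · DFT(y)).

(x ⊛ y)[n] = Σ(m=0 to 3) x[m] · y[(n-m) mod 4]

Computing each output sample:
(x ⊛ y)[0] = 0
(x ⊛ y)[1] = 2
(x ⊛ y)[2] = 5
(x ⊛ y)[3] = 3

x ⊛ y = [0, 2, 5, 3]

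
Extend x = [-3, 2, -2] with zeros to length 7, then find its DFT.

Original 3-point DFT: [-3, -3.0000-3.4641i, -3.0000+3.4641i]
Zero-padded 7-point DFT provides frequency interpolation.

DFT_7([x, 0, ...]) = [-3, -1.3080+0.3862i, -1.6431-2.8176i, -6.0489-2.4314i, -6.0489+2.4314i, -1.6431+2.8176i, -1.3080-0.3862i]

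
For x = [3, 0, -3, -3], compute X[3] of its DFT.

X[3] = Σ(n=0 to 3) x[n] · ω_4^(3n) where ω_4 = e^(-2πi/4)
= (3)·ω_4^0 + (0)·ω_4^3 + (-3)·ω_4^6 + (-3)·ω_4^9

X[3] = 6+3i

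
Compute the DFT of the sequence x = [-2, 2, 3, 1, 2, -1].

X[k] = Σ(n=0 to 5) x[n] · ω_6^(nk)
where ω_6 = e^(-2πi/6)

Computing each X[k]:
X[0] = 5
X[1] = -5.0000-3.4641i
X[2] = -4.0000-1.7321i
X[3] = 1
X[4] = -4.0000+1.7321i
X[5] = -5.0000+3.4641i

X = [5, -5.0000-3.4641i, -4.0000-1.7321i, 1, -4.0000+1.7321i, -5.0000+3.4641i]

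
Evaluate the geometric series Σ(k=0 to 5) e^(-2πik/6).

Sum of all nth roots of unity equals 0 for n > 1 (geometric series with r ≠ 1).

0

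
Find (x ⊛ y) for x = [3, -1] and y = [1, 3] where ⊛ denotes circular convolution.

(x ⊛ y)[n] = Σ(m=0 to 1) x[m] · y[(n-m) mod 2]

Computing each output sample:
(x ⊛ y)[0] = 0
(x ⊛ y)[1] = 8

x ⊛ y = [0, 8]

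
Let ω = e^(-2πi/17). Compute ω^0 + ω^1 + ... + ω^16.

Sum of all nth roots of unity equals 0 for n > 1 (geometric series with r ≠ 1).

0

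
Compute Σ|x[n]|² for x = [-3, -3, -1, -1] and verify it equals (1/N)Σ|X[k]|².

Time domain:
Σ|x[n]|² = |-3|² + |-3|² + |-1|² + |-1|² = 20.0000

Frequency domain:
(1/4)Σ|X[k]|² = (1/4)(|-8|² + |-2+2i|² + |0|² + |-2-2i|²) = (1/4)·80.0000 = 20.0000

Both sides agree, confirming Parseval's theorem.

Σ|x[n]|² = (1/N)Σ|X[k]|² = 20.0000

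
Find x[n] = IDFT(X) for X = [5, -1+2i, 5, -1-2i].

x[n] = (1/4) Σ(k=0 to 3) X[k] · e^(2πikn/4)

Computing each x[n]:
x[0] = 2
x[1] = -1
x[2] = 3
x[3] = 1

x = [2, -1, 3, 1]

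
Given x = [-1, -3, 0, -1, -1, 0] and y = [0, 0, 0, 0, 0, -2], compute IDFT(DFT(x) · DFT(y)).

(x ⊛ y)[n] = Σ(m=0 to 5) x[m] · y[(n-m) mod 6]

Computing each output sample:
(x ⊛ y)[0] = 6
(x ⊛ y)[1] = 0
(x ⊛ y)[2] = 2
(x ⊛ y)[3] = 2
(x ⊛ y)[4] = 0
(x ⊛ y)[5] = 2

x ⊛ y = [6, 0, 2, 2, 0, 2]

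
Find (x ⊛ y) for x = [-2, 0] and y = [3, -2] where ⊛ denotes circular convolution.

(x ⊛ y)[n] = Σ(m=0 to 1) x[m] · y[(n-m) mod 2]

Computing each output sample:
(x ⊛ y)[0] = -6
(x ⊛ y)[1] = 4

x ⊛ y = [-6, 4]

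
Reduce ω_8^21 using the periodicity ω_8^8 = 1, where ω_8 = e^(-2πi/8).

Since ω_8^8 = 1, powers reduce modulo 8.
21 mod 8 = 5
So ω_8^21 = ω_8^5 = e^(-2πi·5/8)

ω_8^21 = ω_8^5 = -0.7071+0.7071i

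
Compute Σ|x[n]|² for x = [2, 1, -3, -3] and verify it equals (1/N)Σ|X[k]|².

Time domain:
Σ|x[n]|² = |2|² + |1|² + |-3|² + |-3|² = 23.0000

Frequency domain:
(1/4)Σ|X[k]|² = (1/4)(|-3|² + |5-4i|² + |1|² + |5+4i|²) = (1/4)·92.0000 = 23.0000

Both sides agree, confirming Parseval's theorem.

Σ|x[n]|² = (1/N)Σ|X[k]|² = 23.0000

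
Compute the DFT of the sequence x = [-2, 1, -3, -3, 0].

X[k] = Σ(n=0 to 4) x[n] · ω_5^(nk)
where ω_5 = e^(-2πi/5)

Computing each X[k]:
X[0] = -7
X[1] = 3.1631-0.9511i
X[2] = -4.6631-0.5878i
X[3] = -4.6631+0.5878i
X[4] = 3.1631+0.9511i

X = [-7, 3.1631-0.9511i, -4.6631-0.5878i, -4.6631+0.5878i, 3.1631+0.9511i]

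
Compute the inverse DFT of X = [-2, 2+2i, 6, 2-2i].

x[n] = (1/4) Σ(k=0 to 3) X[k] · e^(2πikn/4)

Computing each x[n]:
x[0] = 2
x[1] = -3
x[2] = 0
x[3] = -1

x = [2, -3, 0, -1]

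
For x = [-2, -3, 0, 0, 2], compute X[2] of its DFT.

X[2] = Σ(n=0 to 4) x[n] · ω_5^(2n) where ω_5 = e^(-2πi/5)
= (-2)·ω_5^0 + (-3)·ω_5^2 + (0)·ω_5^4 + (0)·ω_5^6 + (2)·ω_5^8

X[2] = -1.1910+2.9389i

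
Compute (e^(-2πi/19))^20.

Since ω_19^19 = 1, powers reduce modulo 19.
20 mod 19 = 1
So ω_19^20 = ω_19^1 = e^(-2πi·1/19)

ω_19^20 = ω_19^1 = 0.9458-0.3247i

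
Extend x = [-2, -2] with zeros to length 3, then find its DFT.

Original 2-point DFT: [-4, 0]
Zero-padded 3-point DFT provides frequency interpolation.

DFT_3([x, 0, ...]) = [-4, -1.0000+1.7321i, -1.0000-1.7321i]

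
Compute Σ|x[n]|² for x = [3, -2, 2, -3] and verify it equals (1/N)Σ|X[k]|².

Time domain:
Σ|x[n]|² = |3|² + |-2|² + |2|² + |-3|² = 26.0000

Frequency domain:
(1/4)Σ|X[k]|² = (1/4)(|0|² + |1-1i|² + |10|² + |1+1i|²) = (1/4)·104.0000 = 26.0000

Both sides agree, confirming Parseval's theorem.

Σ|x[n]|² = (1/N)Σ|X[k]|² = 26.0000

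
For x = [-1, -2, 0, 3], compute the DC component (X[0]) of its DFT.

X[0] = Σ(n=0 to 3) x[n] · ω_4^0 = Σ x[n]
= (-1) + (-2) + (0) + (3)

X[0] = 0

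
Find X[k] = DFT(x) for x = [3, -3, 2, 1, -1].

X[k] = Σ(n=0 to 4) x[n] · ω_5^(nk)
where ω_5 = e^(-2πi/5)

Computing each X[k]:
X[0] = 2
X[1] = -0.6631+1.3143i
X[2] = 7.1631+2.1266i
X[3] = 7.1631-2.1266i
X[4] = -0.6631-1.3143i

X = [2, -0.6631+1.3143i, 7.1631+2.1266i, 7.1631-2.1266i, -0.6631-1.3143i]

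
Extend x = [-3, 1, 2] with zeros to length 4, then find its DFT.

Original 3-point DFT: [0, -4.5000+0.8660i, -4.5000-0.8660i]
Zero-padded 4-point DFT provides frequency interpolation.

DFT_4([x, 0, ...]) = [0, -5-1i, -2, -5+1i]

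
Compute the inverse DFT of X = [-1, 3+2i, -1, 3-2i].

x[n] = (1/4) Σ(k=0 to 3) X[k] · e^(2πikn/4)

Computing each x[n]:
x[0] = 1
x[1] = -1
x[2] = -2
x[3] = 1

x = [1, -1, -2, 1]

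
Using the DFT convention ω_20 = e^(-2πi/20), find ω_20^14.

ω_20^14 = e^(-2πi·14/20)
= cos(-2π·14/20) + i·sin(-2π·14/20)
= cos(-28π/20) + i·sin(-28π/20)

ω_20^14 = cos(-28π/20) + i·sin(-28π/20) = -0.3090+0.9511i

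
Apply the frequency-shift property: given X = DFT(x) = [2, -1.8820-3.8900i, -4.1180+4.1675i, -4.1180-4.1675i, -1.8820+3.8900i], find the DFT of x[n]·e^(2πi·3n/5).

Modulation property: DFT(ω_5^(-3n)·x[n]) = X[(k-3) mod 5], so circularly shift X by 3 positions.

X[k-3] = [-4.1180+4.1675i, -4.1180-4.1675i, -1.8820+3.8900i, 2, -1.8820-3.8900i]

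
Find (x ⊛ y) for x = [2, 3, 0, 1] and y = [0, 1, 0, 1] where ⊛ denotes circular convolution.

(x ⊛ y)[n] = Σ(m=0 to 3) x[m] · y[(n-m) mod 4]

Computing each output sample:
(x ⊛ y)[0] = 4
(x ⊛ y)[1] = 2
(x ⊛ y)[2] = 4
(x ⊛ y)[3] = 2

x ⊛ y = [4, 2, 4, 2]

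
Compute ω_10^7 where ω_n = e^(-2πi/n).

ω_10^7 = e^(-2πi·7/10)
= cos(-2π·7/10) + i·sin(-2π·7/10)
= cos(-14π/10) + i·sin(-14π/10)

ω_10^7 = cos(-14π/10) + i·sin(-14π/10) = -0.3090+0.9511i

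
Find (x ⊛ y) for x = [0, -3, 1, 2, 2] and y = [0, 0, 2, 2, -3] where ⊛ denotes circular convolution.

(x ⊛ y)[n] = Σ(m=0 to 4) x[m] · y[(n-m) mod 5]

Computing each output sample:
(x ⊛ y)[0] = 15
(x ⊛ y)[1] = 5
(x ⊛ y)[2] = -2
(x ⊛ y)[3] = -12
(x ⊛ y)[4] = -4

x ⊛ y = [15, 5, -2, -12, -4]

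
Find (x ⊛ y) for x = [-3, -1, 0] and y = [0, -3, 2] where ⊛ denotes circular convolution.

(x ⊛ y)[n] = Σ(m=0 to 2) x[m] · y[(n-m) mod 3]

Computing each output sample:
(x ⊛ y)[0] = -2
(x ⊛ y)[1] = 9
(x ⊛ y)[2] = -3

x ⊛ y = [-2, 9, -3]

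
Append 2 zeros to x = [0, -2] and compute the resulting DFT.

Original 2-point DFT: [-2, 2]
Zero-padded 4-point DFT provides frequency interpolation.

DFT_4([x, 0, ...]) = [-2, 2i, 2, -2i]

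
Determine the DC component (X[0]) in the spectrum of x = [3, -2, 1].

X[0] = Σ(n=0 to 2) x[n] · ω_3^0 = Σ x[n]
= (3) + (-2) + (1)

X[0] = 2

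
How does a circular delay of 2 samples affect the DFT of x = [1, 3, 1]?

Time shift by 2: X_shifted[k] = ω_3^(2k) · X[k]
Shifted x = [3, 1, 1]

DFT(x[n-2]) = [5, 2, 2]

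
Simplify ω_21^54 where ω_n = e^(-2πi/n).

Since ω_21^21 = 1, powers reduce modulo 21.
54 mod 21 = 12
So ω_21^54 = ω_21^12 = e^(-2πi·12/21)

ω_21^54 = ω_21^12 = -0.9010+0.4339i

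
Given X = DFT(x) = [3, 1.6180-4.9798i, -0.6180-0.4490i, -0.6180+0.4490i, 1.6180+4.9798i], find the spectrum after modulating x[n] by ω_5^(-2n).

Modulation property: DFT(ω_5^(-2n)·x[n]) = X[(k-2) mod 5], so circularly shift X by 2 positions.

X[k-2] = [-0.6180+0.4490i, 1.6180+4.9798i, 3, 1.6180-4.9798i, -0.6180-0.4490i]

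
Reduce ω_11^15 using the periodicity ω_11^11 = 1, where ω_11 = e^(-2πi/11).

Since ω_11^11 = 1, powers reduce modulo 11.
15 mod 11 = 4
So ω_11^15 = ω_11^4 = e^(-2πi·4/11)

ω_11^15 = ω_11^4 = -0.6549-0.7557i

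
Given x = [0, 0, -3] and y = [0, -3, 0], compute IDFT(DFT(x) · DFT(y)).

(x ⊛ y)[n] = Σ(m=0 to 2) x[m] · y[(n-m) mod 3]

Computing each output sample:
(x ⊛ y)[0] = 9
(x ⊛ y)[1] = 0
(x ⊛ y)[2] = 0

x ⊛ y = [9, 0, 0]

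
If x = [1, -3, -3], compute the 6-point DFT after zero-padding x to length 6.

Original 3-point DFT: [-5, 4, 4]
Zero-padded 6-point DFT provides frequency interpolation.

DFT_6([x, 0, ...]) = [-5, 1.0000+5.1962i, 4, 1, 4, 1.0000-5.1962i]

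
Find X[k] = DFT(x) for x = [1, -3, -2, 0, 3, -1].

X[k] = Σ(n=0 to 5) x[n] · ω_6^(nk)
where ω_6 = e^(-2πi/6)

Computing each X[k]:
X[0] = -2
X[1] = -1.5000+6.0622i
X[2] = 2.5000-2.5981i
X[3] = 6
X[4] = 2.5000+2.5981i
X[5] = -1.5000-6.0622i

X = [-2, -1.5000+6.0622i, 2.5000-2.5981i, 6, 2.5000+2.5981i, -1.5000-6.0622i]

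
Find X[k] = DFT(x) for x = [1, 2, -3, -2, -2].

X[k] = Σ(n=0 to 4) x[n] · ω_5^(nk)
where ω_5 = e^(-2πi/5)

Computing each X[k]:
X[0] = -4
X[1] = 5.0451-3.2164i
X[2] = -0.5451-3.3022i
X[3] = -0.5451+3.3022i
X[4] = 5.0451+3.2164i

X = [-4, 5.0451-3.2164i, -0.5451-3.3022i, -0.5451+3.3022i, 5.0451+3.2164i]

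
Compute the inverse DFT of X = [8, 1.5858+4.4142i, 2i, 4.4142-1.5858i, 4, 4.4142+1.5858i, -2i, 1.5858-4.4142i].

x[n] = (1/8) Σ(k=0 to 7) X[k] · e^(2πikn/8)

Computing each x[n]:
x[0] = 3
x[1] = -1
x[2] = 0
x[3] = 1
x[4] = 0
x[5] = 1
x[6] = 3
x[7] = 1

x = [3, -1, 0, 1, 0, 1, 3, 1]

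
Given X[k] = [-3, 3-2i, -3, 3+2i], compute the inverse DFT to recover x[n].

x[n] = (1/4) Σ(k=0 to 3) X[k] · e^(2πikn/4)

Computing each x[n]:
x[0] = 0
x[1] = 1
x[2] = -3
x[3] = -1

x = [0, 1, -3, -1]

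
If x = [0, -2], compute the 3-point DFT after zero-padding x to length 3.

Original 2-point DFT: [-2, 2]
Zero-padded 3-point DFT provides frequency interpolation.

DFT_3([x, 0, ...]) = [-2, 1.0000+1.7321i, 1.0000-1.7321i]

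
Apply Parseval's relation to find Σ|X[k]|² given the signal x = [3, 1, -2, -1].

Parseval: Σ|x[n]|² = (1/N)Σ|X[k]|², so Σ|X[k]|² = N·Σ|x[n]|² = 4·15.0000

Σ|X[k]|² = N·Σ|x[n]|² = 4·15.0000 = 60.0000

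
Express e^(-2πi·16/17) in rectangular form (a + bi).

ω_17^16 = e^(-2πi·16/17)
= cos(-2π·16/17) + i·sin(-2π·16/17)
= cos(-32π/17) + i·sin(-32π/17)

ω_17^16 = cos(-32π/17) + i·sin(-32π/17) = 0.9325+0.3612i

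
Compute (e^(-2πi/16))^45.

Since ω_16^16 = 1, powers reduce modulo 16.
45 mod 16 = 13
So ω_16^45 = ω_16^13 = e^(-2πi·13/16)

ω_16^45 = ω_16^13 = 0.3827+0.9239i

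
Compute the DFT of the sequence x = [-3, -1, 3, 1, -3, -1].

X[k] = Σ(n=0 to 5) x[n] · ω_6^(nk)
where ω_6 = e^(-2πi/6)

Computing each X[k]:
X[0] = -4
X[1] = -5.0000-5.1962i
X[2] = -1.0000+5.1962i
X[3] = -2
X[4] = -1.0000-5.1962i
X[5] = -5.0000+5.1962i

X = [-4, -5.0000-5.1962i, -1.0000+5.1962i, -2, -1.0000-5.1962i, -5.0000+5.1962i]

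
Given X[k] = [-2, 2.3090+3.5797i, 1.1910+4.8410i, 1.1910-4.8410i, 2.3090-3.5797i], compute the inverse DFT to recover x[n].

x[n] = (1/5) Σ(k=0 to 4) X[k] · e^(2πikn/5)

Computing each x[n]:
x[0] = 1
x[1] = -3
x[2] = 0
x[3] = -2
x[4] = 2

x = [1, -3, 0, -2, 2]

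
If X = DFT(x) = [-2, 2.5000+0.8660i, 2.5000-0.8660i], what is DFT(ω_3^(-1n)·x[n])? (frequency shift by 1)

Modulation property: DFT(ω_3^(-1n)·x[n]) = X[(k-1) mod 3], so circularly shift X by 1 positions.

X[k-1] = [2.5000-0.8660i, -2, 2.5000+0.8660i]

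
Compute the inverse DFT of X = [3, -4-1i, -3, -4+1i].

x[n] = (1/4) Σ(k=0 to 3) X[k] · e^(2πikn/4)

Computing each x[n]:
x[0] = -2
x[1] = 2
x[2] = 2
x[3] = 1

x = [-2, 2, 2, 1]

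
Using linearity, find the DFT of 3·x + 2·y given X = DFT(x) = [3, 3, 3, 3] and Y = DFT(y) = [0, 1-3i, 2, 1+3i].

By linearity: DFT(3x + 2y) = 3·DFT(x) + 2·DFT(y)
= 3·[3, 3, 3, 3] + 2·[0, 1-3i, 2, 1+3i]

Computing element-wise:
Z[0] = 3·(3) + 2·(0) = 9
Z[1] = 3·(3) + 2·(1-3i) = 11-6i
Z[2] = 3·(3) + 2·(2) = 13
Z[3] = 3·(3) + 2·(1+3i) = 11+6i

DFT(3x + 2y) = 3·X + 2·Y = [9, 11-6i, 13, 11+6i]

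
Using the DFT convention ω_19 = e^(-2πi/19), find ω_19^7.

ω_19^7 = e^(-2πi·7/19)
= cos(-2π·7/19) + i·sin(-2π·7/19)
= cos(-14π/19) + i·sin(-14π/19)

ω_19^7 = cos(-14π/19) + i·sin(-14π/19) = -0.6773-0.7357i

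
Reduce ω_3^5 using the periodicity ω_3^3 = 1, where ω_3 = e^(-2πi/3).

Since ω_3^3 = 1, powers reduce modulo 3.
5 mod 3 = 2
So ω_3^5 = ω_3^2 = e^(-2πi·2/3)

ω_3^5 = ω_3^2 = -0.5000+0.8660i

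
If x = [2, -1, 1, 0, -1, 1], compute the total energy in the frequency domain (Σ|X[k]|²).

Parseval: Σ|x[n]|² = (1/N)Σ|X[k]|², so Σ|X[k]|² = N·Σ|x[n]|² = 6·8.0000

Σ|X[k]|² = N·Σ|x[n]|² = 6·8.0000 = 48.0000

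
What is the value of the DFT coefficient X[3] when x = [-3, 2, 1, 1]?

X[3] = Σ(n=0 to 3) x[n] · ω_4^(3n) where ω_4 = e^(-2πi/4)
= (-3)·ω_4^0 + (2)·ω_4^3 + (1)·ω_4^6 + (1)·ω_4^9

X[3] = -4+1i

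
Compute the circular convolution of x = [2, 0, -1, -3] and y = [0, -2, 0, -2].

(x ⊛ y)[n] = Σ(m=0 to 3) x[m] · y[(n-m) mod 4]

Computing each output sample:
(x ⊛ y)[0] = 6
(x ⊛ y)[1] = -2
(x ⊛ y)[2] = 6
(x ⊛ y)[3] = -2

x ⊛ y = [6, -2, 6, -2]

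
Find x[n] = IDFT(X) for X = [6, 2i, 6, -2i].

x[n] = (1/4) Σ(k=0 to 3) X[k] · e^(2πikn/4)

Computing each x[n]:
x[0] = 3
x[1] = -1
x[2] = 3
x[3] = 1

x = [3, -1, 3, 1]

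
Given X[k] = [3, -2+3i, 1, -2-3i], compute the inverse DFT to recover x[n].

x[n] = (1/4) Σ(k=0 to 3) X[k] · e^(2πikn/4)

Computing each x[n]:
x[0] = 0
x[1] = -1
x[2] = 2
x[3] = 2

x = [0, -1, 2, 2]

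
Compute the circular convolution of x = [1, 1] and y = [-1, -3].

(x ⊛ y)[n] = Σ(m=0 to 1) x[m] · y[(n-m) mod 2]

Computing each output sample:
(x ⊛ y)[0] = -4
(x ⊛ y)[1] = -4

x ⊛ y = [-4, -4]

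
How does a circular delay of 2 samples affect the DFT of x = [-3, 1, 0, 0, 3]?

Time shift by 2: X_shifted[k] = ω_5^(2k) · X[k]
Shifted x = [0, 3, -3, 1, 0]

DFT(x[n-2]) = [1, 2.5451-0.5020i, -3.0451-5.5676i, -3.0451+5.5676i, 2.5451+0.5020i]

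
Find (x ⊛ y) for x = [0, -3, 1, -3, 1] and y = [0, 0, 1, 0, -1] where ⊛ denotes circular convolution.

(x ⊛ y)[n] = Σ(m=0 to 4) x[m] · y[(n-m) mod 5]

Computing each output sample:
(x ⊛ y)[0] = 0
(x ⊛ y)[1] = 0
(x ⊛ y)[2] = 3
(x ⊛ y)[3] = -4
(x ⊛ y)[4] = 1

x ⊛ y = [0, 0, 3, -4, 1]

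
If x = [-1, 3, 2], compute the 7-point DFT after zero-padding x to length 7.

Original 3-point DFT: [4, -3.5000-0.8660i, -3.5000+0.8660i]
Zero-padded 7-point DFT provides frequency interpolation.

DFT_7([x, 0, ...]) = [4, 0.4254-4.2954i, -3.4695-2.0570i, -2.4559+0.2620i, -2.4559-0.2620i, -3.4695+2.0570i, 0.4254+4.2954i]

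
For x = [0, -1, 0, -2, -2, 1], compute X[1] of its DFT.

X[1] = Σ(n=0 to 5) x[n] · ω_6^(1n) where ω_6 = e^(-2πi/6)
= (0)·ω_6^0 + (-1)·ω_6^1 + (0)·ω_6^2 + (-2)·ω_6^3 + (-2)·ω_6^4 + (1)·ω_6^5

X[1] = 3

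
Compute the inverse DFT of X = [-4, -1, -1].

x[n] = (1/3) Σ(k=0 to 2) X[k] · e^(2πikn/3)

Computing each x[n]:
x[0] = -2
x[1] = -1
x[2] = -1

x = [-2, -1, -1]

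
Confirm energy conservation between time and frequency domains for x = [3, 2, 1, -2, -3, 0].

Time domain:
Σ|x[n]|² = |3|² + |2|² + |1|² + |-2|² + |-3|² + |0|² = 27.0000

Frequency domain:
(1/6)Σ|X[k]|² = (1/6)(|1|² + |7.0000-5.1962i|² + |1.0000+1.7321i|² + |1|² + |1.0000-1.7321i|² + |7.0000+5.1962i|²) = (1/6)·162.0000 = 27.0000

Both sides agree, confirming Parseval's theorem.

Σ|x[n]|² = (1/N)Σ|X[k]|² = 27.0000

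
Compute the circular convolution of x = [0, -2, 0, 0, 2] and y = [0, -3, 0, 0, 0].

(x ⊛ y)[n] = Σ(m=0 to 4) x[m] · y[(n-m) mod 5]

Computing each output sample:
(x ⊛ y)[0] = -6
(x ⊛ y)[1] = 0
(x ⊛ y)[2] = 6
(x ⊛ y)[3] = 0
(x ⊛ y)[4] = 0

x ⊛ y = [-6, 0, 6, 0, 0]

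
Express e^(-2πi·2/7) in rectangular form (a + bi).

ω_7^2 = e^(-2πi·2/7)
= cos(-2π·2/7) + i·sin(-2π·2/7)
= cos(-4π/7) + i·sin(-4π/7)

ω_7^2 = cos(-4π/7) + i·sin(-4π/7) = -0.2225-0.9749i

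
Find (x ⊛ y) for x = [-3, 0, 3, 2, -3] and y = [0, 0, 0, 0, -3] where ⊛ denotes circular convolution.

(x ⊛ y)[n] = Σ(m=0 to 4) x[m] · y[(n-m) mod 5]

Computing each output sample:
(x ⊛ y)[0] = 0
(x ⊛ y)[1] = -9
(x ⊛ y)[2] = -6
(x ⊛ y)[3] = 9
(x ⊛ y)[4] = 9

x ⊛ y = [0, -9, -6, 9, 9]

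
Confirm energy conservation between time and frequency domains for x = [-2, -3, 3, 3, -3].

Time domain:
Σ|x[n]|² = |-2|² + |-3|² + |3|² + |3|² + |-3|² = 40.0000

Frequency domain:
(1/5)Σ|X[k]|² = (1/5)(|-2|² + |-8.7082|² + |4.7082|² + |4.7082|² + |-8.7082|²) = (1/5)·200.0000 = 40.0000

Both sides agree, confirming Parseval's theorem.

Σ|x[n]|² = (1/N)Σ|X[k]|² = 40.0000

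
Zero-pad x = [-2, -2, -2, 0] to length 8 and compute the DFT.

Original 4-point DFT: [-6, 2i, -2, -2i]
Zero-padded 8-point DFT provides frequency interpolation.

DFT_8([x, 0, ...]) = [-6, -3.4142+3.4142i, 2i, -0.5858-0.5858i, -2, -0.5858+0.5858i, -2i, -3.4142-3.4142i]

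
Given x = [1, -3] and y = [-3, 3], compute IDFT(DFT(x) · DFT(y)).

(x ⊛ y)[n] = Σ(m=0 to 1) x[m] · y[(n-m) mod 2]

Computing each output sample:
(x ⊛ y)[0] = -12
(x ⊛ y)[1] = 12

x ⊛ y = [-12, 12]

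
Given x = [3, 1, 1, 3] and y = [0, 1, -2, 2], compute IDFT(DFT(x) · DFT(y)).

(x ⊛ y)[n] = Σ(m=0 to 3) x[m] · y[(n-m) mod 4]

Computing each output sample:
(x ⊛ y)[0] = 3
(x ⊛ y)[1] = -1
(x ⊛ y)[2] = 1
(x ⊛ y)[3] = 5

x ⊛ y = [3, -1, 1, 5]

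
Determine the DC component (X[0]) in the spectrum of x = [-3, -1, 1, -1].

X[0] = Σ(n=0 to 3) x[n] · ω_4^0 = Σ x[n]
= (-3) + (-1) + (1) + (-1)

X[0] = -4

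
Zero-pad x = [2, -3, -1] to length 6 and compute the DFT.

Original 3-point DFT: [-2, 4.0000+1.7321i, 4.0000-1.7321i]
Zero-padded 6-point DFT provides frequency interpolation.

DFT_6([x, 0, ...]) = [-2, 1.0000+3.4641i, 4.0000+1.7321i, 4, 4.0000-1.7321i, 1.0000-3.4641i]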